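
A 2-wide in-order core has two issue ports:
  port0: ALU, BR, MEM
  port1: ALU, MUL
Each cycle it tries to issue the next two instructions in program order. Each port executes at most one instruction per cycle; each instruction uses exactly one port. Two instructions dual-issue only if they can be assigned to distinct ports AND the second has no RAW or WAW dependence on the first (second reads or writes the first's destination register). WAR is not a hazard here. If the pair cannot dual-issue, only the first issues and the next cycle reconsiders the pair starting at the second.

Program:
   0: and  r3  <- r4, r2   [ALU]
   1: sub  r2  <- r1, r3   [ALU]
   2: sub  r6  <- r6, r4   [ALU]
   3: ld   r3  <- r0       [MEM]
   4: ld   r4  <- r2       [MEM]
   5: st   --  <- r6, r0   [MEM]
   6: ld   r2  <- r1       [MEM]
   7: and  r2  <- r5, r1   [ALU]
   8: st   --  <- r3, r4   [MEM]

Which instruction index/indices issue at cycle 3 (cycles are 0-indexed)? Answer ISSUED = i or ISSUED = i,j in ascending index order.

ISSUED = 4

t=0 i0:and ; RAW r3
t=1 i1+i2:sub/sub ; 2-wide
t=2 i3:ld ; no-port MEM/MEM
t=3 i4:ld ; no-port MEM/MEM
t=4 i5:st ; no-port MEM/MEM
t=5 i6:ld ; WAW r2
t=6 i7+i8:and/st ; 2-wide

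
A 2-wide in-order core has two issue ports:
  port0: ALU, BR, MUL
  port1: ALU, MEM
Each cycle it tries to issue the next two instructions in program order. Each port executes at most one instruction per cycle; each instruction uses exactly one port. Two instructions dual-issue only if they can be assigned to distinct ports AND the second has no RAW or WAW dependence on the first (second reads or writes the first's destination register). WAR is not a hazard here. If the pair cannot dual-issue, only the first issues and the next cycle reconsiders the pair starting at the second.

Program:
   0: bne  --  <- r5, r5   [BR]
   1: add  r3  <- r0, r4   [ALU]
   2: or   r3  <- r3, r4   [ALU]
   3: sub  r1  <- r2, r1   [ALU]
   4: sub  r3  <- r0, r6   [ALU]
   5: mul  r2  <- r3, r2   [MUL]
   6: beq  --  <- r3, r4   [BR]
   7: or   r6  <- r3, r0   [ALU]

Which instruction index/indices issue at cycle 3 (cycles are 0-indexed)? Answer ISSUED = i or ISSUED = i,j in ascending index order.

c0: i0+i1 bne.BR add.ALU  dual
c1: i2+i3 or.ALU sub.ALU  dual
c2: i4 sub.ALU  RAW r3
c3: i5 mul.MUL  no-port MUL/BR
c4: i6+i7 beq.BR or.ALU  dual

ISSUED = 5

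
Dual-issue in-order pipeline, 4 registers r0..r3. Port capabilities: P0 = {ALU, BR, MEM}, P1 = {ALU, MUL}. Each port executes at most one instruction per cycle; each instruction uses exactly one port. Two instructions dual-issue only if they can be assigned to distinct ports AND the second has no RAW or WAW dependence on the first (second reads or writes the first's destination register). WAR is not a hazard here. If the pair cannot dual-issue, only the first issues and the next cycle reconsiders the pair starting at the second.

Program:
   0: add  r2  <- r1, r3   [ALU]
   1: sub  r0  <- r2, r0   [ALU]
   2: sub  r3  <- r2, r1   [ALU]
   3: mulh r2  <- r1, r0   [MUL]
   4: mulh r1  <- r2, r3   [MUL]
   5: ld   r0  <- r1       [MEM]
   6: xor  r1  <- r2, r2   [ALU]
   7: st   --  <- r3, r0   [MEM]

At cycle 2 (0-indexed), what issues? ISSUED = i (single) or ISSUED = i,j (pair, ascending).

[0] i0  add.ALU  -- RAW r2
[1] i1&i2  sub.ALU;sub.ALU  -- dual
[2] i3  mulh.MUL  -- no-port MUL/MUL
[3] i4  mulh.MUL  -- RAW r1
[4] i5&i6  ld.MEM;xor.ALU  -- dual
[5] i7  st.MEM  -- tail

ISSUED = 3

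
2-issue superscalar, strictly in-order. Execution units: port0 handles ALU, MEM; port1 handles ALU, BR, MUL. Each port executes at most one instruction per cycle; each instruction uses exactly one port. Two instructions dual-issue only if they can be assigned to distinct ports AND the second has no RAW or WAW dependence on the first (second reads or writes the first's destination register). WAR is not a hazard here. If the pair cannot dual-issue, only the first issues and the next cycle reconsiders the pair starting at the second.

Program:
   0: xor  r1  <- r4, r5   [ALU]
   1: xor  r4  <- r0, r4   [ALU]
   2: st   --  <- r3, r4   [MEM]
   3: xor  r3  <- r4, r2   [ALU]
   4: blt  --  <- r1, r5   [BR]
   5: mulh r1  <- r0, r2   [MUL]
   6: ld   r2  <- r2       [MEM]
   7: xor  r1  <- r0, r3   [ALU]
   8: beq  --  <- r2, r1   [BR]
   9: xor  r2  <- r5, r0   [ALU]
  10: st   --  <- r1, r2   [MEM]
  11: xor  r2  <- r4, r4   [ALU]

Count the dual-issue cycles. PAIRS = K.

PAIRS = 5

  cy0 -> i0,i1 (xor.ALU+xor.ALU) 2-wide
  cy1 -> i2,i3 (st.MEM+xor.ALU) 2-wide
  cy2 -> i4 (blt.BR) no-port BR/MUL
  cy3 -> i5,i6 (mulh.MUL+ld.MEM) 2-wide
  cy4 -> i7 (xor.ALU) RAW r1
  cy5 -> i8,i9 (beq.BR+xor.ALU) 2-wide
  cy6 -> i10,i11 (st.MEM+xor.ALU) 2-wide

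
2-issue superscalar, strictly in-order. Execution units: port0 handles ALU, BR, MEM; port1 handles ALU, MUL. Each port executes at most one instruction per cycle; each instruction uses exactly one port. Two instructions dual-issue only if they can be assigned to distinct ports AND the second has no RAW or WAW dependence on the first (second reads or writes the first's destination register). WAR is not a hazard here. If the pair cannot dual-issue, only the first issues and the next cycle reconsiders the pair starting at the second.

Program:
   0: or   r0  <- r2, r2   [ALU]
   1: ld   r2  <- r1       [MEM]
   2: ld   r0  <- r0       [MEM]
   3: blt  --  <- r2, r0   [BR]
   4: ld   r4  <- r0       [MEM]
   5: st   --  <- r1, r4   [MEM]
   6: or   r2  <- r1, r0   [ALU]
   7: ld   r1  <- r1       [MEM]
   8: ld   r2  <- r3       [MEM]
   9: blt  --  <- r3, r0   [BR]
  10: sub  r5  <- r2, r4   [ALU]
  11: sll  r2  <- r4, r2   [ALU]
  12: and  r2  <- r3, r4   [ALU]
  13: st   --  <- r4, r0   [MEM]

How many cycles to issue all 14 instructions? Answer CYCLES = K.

c0: i0,i1 or.ALU/ld.MEM  pair
c1: i2 ld.MEM  no-port MEM/BR
c2: i3 blt.BR  no-port BR/MEM
c3: i4 ld.MEM  no-port MEM/MEM
c4: i5,i6 st.MEM/or.ALU  pair
c5: i7 ld.MEM  no-port MEM/MEM
c6: i8 ld.MEM  no-port MEM/BR
c7: i9,i10 blt.BR/sub.ALU  pair
c8: i11 sll.ALU  WAW r2
c9: i12,i13 and.ALU/st.MEM  pair

CYCLES = 10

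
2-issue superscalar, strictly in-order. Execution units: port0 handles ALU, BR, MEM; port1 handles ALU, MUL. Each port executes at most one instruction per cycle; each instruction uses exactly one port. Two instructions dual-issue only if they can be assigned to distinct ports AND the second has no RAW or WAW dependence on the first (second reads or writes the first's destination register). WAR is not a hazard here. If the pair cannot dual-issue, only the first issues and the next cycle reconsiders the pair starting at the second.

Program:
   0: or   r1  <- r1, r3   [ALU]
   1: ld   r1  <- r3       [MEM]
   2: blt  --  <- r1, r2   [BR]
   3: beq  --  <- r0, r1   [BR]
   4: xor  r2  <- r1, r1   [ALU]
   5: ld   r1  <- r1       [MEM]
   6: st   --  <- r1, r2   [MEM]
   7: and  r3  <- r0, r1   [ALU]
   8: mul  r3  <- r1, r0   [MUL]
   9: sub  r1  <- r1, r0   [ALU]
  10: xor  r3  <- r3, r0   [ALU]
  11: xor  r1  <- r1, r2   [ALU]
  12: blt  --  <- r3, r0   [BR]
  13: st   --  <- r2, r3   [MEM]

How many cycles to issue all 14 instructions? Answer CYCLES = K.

[0] i0  or.ALU  -- WAW r1
[1] i1  ld.MEM  -- no-port MEM/BR
[2] i2  blt.BR  -- no-port BR/BR
[3] i3/i4  beq.BR xor.ALU  -- 2-wide
[4] i5  ld.MEM  -- no-port MEM/MEM
[5] i6/i7  st.MEM and.ALU  -- 2-wide
[6] i8/i9  mul.MUL sub.ALU  -- 2-wide
[7] i10/i11  xor.ALU xor.ALU  -- 2-wide
[8] i12  blt.BR  -- no-port BR/MEM
[9] i13  st.MEM  -- tail

CYCLES = 10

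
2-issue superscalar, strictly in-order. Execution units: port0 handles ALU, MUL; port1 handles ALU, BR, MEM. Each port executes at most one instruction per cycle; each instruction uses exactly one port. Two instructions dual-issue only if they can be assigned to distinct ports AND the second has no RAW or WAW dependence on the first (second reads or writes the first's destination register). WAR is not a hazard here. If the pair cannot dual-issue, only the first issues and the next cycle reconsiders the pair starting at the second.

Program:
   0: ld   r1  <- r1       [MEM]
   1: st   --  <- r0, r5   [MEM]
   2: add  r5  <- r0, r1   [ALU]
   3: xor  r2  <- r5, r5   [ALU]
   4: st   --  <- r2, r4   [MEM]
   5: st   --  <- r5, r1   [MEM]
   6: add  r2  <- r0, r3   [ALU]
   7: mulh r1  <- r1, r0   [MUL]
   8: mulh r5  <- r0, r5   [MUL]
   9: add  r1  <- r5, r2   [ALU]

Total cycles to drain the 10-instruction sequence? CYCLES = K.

c0: i0 ld.MEM  no-port MEM/MEM
c1: i1+i2 st.MEM;add.ALU  2-wide
c2: i3 xor.ALU  RAW r2
c3: i4 st.MEM  no-port MEM/MEM
c4: i5+i6 st.MEM;add.ALU  2-wide
c5: i7 mulh.MUL  no-port MUL/MUL
c6: i8 mulh.MUL  RAW r5
c7: i9 add.ALU  tail

CYCLES = 8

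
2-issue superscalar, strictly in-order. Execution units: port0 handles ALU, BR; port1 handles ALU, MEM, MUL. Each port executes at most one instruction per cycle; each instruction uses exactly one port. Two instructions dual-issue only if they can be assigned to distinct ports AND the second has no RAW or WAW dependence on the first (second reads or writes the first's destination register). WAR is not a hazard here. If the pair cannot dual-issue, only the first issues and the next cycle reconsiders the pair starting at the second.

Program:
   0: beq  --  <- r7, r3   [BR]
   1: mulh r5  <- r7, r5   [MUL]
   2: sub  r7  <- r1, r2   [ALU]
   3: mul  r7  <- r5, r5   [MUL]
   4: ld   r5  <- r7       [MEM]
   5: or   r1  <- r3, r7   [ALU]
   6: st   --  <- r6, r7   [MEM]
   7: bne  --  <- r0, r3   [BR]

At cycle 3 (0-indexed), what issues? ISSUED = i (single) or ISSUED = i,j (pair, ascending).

#0 head=0: beq+mulh i0/i1 pair
#1 head=2: sub i2 WAW r7
#2 head=3: mul i3 no-port MUL/MEM
#3 head=4: ld+or i4/i5 pair
#4 head=6: st+bne i6/i7 pair

ISSUED = 4,5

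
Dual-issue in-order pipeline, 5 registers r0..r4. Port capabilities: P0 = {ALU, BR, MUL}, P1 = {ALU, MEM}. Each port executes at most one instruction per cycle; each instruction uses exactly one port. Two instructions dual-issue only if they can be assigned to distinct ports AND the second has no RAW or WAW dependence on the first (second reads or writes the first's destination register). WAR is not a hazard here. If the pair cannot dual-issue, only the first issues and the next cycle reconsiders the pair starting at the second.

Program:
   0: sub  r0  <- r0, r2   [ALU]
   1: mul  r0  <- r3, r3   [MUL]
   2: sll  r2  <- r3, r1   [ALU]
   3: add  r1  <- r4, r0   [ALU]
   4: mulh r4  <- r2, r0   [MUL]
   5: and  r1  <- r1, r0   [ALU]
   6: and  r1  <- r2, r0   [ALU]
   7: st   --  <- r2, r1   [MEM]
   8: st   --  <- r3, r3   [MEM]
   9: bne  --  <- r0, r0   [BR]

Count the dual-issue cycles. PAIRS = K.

#0 head=0: sub i0 WAW r0
#1 head=1: mul/sll i1,i2 2-wide
#2 head=3: add/mulh i3,i4 2-wide
#3 head=5: and i5 WAW r1
#4 head=6: and i6 RAW r1
#5 head=7: st i7 no-port MEM/MEM
#6 head=8: st/bne i8,i9 2-wide

PAIRS = 3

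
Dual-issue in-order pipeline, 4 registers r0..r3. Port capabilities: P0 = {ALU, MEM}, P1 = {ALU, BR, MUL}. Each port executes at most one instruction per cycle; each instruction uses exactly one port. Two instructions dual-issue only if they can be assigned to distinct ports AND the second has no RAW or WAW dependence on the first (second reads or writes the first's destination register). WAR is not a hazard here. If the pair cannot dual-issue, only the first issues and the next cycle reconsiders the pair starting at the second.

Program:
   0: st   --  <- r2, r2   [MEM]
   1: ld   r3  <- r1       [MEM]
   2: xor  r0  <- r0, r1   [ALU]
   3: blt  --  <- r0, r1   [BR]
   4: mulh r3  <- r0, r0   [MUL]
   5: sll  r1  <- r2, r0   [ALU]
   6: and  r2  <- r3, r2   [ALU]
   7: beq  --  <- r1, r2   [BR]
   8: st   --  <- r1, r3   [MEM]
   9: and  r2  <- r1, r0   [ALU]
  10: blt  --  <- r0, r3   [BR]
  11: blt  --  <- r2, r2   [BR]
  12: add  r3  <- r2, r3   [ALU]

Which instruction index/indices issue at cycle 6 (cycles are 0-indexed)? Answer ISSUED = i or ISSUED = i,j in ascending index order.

ISSUED = 9,10

  cy0 -> i0 (st.MEM) no-port MEM/MEM
  cy1 -> i1/i2 (ld.MEM/xor.ALU) 2-wide
  cy2 -> i3 (blt.BR) no-port BR/MUL
  cy3 -> i4/i5 (mulh.MUL/sll.ALU) 2-wide
  cy4 -> i6 (and.ALU) RAW r2
  cy5 -> i7/i8 (beq.BR/st.MEM) 2-wide
  cy6 -> i9/i10 (and.ALU/blt.BR) 2-wide
  cy7 -> i11/i12 (blt.BR/add.ALU) 2-wide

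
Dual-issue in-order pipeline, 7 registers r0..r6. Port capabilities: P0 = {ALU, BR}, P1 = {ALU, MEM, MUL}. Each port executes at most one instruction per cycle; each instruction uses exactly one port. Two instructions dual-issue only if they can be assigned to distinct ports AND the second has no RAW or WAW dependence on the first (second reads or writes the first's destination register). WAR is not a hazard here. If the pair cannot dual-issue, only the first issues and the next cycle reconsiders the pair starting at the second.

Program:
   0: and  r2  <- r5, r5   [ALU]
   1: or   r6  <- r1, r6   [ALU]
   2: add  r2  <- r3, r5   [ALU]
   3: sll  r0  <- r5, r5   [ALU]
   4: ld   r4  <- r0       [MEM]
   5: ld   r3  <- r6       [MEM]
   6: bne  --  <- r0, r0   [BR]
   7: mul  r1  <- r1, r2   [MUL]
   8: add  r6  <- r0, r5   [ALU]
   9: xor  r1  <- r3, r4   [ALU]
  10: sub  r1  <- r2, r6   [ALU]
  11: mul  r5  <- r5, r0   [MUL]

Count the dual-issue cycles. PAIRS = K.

#0 head=0: and.ALU;or.ALU i0&i1 pair
#1 head=2: add.ALU;sll.ALU i2&i3 pair
#2 head=4: ld.MEM i4 no-port MEM/MEM
#3 head=5: ld.MEM;bne.BR i5&i6 pair
#4 head=7: mul.MUL;add.ALU i7&i8 pair
#5 head=9: xor.ALU i9 WAW r1
#6 head=10: sub.ALU;mul.MUL i10&i11 pair

PAIRS = 5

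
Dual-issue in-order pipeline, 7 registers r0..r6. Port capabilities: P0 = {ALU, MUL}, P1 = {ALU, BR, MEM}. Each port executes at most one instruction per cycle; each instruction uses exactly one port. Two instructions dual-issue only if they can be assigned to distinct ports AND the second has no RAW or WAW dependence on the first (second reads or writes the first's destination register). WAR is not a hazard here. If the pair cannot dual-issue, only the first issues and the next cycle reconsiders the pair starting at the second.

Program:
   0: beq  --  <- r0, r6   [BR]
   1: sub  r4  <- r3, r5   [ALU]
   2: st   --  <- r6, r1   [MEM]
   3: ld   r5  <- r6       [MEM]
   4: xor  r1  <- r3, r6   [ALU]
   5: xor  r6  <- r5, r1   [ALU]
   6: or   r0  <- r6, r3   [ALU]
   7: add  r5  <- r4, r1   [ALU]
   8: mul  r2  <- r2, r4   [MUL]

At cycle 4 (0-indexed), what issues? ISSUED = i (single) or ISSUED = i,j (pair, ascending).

[0] i0,i1  beq.BR+sub.ALU  -- 2-wide
[1] i2  st.MEM  -- no-port MEM/MEM
[2] i3,i4  ld.MEM+xor.ALU  -- 2-wide
[3] i5  xor.ALU  -- RAW r6
[4] i6,i7  or.ALU+add.ALU  -- 2-wide
[5] i8  mul.MUL  -- tail

ISSUED = 6,7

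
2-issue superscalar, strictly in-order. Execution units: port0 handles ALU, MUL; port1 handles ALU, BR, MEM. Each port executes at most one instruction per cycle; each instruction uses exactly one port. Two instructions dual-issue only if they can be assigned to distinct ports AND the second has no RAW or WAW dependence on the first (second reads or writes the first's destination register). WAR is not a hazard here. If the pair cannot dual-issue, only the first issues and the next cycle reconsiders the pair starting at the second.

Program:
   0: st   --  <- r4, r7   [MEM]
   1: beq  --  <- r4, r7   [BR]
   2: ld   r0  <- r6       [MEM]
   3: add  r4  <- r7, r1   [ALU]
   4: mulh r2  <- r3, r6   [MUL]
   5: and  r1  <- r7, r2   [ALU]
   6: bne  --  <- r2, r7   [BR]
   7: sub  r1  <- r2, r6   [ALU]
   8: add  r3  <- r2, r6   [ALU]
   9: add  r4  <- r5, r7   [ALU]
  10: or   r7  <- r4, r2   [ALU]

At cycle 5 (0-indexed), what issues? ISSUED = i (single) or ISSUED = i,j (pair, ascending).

  cy0 -> i0 (st.MEM) no-port MEM/BR
  cy1 -> i1 (beq.BR) no-port BR/MEM
  cy2 -> i2&i3 (ld.MEM add.ALU) dual
  cy3 -> i4 (mulh.MUL) RAW r2
  cy4 -> i5&i6 (and.ALU bne.BR) dual
  cy5 -> i7&i8 (sub.ALU add.ALU) dual
  cy6 -> i9 (add.ALU) RAW r4
  cy7 -> i10 (or.ALU) tail

ISSUED = 7,8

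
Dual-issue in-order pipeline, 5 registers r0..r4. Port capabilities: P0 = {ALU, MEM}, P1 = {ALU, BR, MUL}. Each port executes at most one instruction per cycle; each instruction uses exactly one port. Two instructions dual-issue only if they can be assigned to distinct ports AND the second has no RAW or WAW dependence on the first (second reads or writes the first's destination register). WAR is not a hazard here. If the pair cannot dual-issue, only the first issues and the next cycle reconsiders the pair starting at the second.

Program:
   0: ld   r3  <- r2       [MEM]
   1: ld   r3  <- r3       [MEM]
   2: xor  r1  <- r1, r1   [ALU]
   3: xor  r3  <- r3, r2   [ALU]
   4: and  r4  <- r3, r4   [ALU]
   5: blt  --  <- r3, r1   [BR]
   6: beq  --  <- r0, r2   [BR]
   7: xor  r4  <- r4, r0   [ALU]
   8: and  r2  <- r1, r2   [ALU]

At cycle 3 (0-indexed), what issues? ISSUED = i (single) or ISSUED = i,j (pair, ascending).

ISSUED = 4,5

  cy0 -> i0 (ld) no-port MEM/MEM
  cy1 -> i1&i2 (ld xor) dual
  cy2 -> i3 (xor) RAW r3
  cy3 -> i4&i5 (and blt) dual
  cy4 -> i6&i7 (beq xor) dual
  cy5 -> i8 (and) tail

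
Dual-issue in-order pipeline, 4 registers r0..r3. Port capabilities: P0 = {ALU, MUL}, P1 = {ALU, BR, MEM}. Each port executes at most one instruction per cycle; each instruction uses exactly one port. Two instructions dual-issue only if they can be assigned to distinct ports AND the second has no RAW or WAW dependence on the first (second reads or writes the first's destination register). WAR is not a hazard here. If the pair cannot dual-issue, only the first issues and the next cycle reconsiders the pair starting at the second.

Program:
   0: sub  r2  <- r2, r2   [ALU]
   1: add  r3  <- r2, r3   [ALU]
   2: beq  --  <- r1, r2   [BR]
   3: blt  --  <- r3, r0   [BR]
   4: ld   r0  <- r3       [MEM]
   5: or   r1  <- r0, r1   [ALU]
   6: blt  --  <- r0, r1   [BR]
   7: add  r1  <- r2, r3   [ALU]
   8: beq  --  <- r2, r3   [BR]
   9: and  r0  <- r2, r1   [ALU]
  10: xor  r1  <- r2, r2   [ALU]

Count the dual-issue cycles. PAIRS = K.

[0] i0  sub  -- RAW r2
[1] i1/i2  add/beq  -- dual
[2] i3  blt  -- no-port BR/MEM
[3] i4  ld  -- RAW r0
[4] i5  or  -- RAW r1
[5] i6/i7  blt/add  -- dual
[6] i8/i9  beq/and  -- dual
[7] i10  xor  -- tail

PAIRS = 3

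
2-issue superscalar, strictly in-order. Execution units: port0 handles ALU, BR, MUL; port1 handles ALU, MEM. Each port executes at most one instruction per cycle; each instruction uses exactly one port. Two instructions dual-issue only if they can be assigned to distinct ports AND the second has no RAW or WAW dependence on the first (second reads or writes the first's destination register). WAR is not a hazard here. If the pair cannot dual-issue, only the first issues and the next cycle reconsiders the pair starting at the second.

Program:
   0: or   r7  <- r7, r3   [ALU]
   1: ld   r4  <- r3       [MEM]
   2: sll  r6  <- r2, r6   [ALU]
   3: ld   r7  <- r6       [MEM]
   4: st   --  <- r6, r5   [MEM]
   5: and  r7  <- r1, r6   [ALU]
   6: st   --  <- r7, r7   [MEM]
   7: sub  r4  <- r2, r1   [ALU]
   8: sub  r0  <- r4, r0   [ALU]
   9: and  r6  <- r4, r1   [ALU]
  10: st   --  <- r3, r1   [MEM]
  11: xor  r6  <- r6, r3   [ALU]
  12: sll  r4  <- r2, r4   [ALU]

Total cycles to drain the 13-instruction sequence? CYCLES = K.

CYCLES = 8

[0] i0/i1  or;ld  -- pair
[1] i2  sll  -- RAW r6
[2] i3  ld  -- no-port MEM/MEM
[3] i4/i5  st;and  -- pair
[4] i6/i7  st;sub  -- pair
[5] i8/i9  sub;and  -- pair
[6] i10/i11  st;xor  -- pair
[7] i12  sll  -- tail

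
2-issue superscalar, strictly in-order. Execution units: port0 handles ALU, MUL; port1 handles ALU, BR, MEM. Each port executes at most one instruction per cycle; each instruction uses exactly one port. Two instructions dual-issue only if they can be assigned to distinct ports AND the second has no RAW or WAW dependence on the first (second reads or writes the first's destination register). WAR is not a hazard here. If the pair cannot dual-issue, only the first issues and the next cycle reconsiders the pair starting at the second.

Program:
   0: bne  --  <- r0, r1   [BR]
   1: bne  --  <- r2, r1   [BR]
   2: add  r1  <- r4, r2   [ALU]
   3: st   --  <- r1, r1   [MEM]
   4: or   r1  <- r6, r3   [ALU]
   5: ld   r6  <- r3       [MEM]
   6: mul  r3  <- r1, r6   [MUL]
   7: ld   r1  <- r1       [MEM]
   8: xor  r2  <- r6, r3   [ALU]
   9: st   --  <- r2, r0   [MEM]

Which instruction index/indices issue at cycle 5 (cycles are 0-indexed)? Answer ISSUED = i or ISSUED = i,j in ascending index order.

[0] i0  bne  -- no-port BR/BR
[1] i1&i2  bne/add  -- pair
[2] i3&i4  st/or  -- pair
[3] i5  ld  -- RAW r6
[4] i6&i7  mul/ld  -- pair
[5] i8  xor  -- RAW r2
[6] i9  st  -- tail

ISSUED = 8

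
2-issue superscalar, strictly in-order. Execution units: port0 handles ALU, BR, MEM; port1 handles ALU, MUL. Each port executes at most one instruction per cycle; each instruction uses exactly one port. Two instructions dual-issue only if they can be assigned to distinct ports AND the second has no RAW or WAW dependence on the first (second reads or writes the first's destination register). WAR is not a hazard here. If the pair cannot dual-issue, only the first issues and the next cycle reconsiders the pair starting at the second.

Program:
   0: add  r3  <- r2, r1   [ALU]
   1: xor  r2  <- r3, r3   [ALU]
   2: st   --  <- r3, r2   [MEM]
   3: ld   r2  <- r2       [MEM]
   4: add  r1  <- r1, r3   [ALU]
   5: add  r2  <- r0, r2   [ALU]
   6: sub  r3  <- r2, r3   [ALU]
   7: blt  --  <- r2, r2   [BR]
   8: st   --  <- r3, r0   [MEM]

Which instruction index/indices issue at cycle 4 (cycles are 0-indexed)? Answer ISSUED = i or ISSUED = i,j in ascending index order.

ISSUED = 5

#0 head=0: add i0 RAW r3
#1 head=1: xor i1 RAW r2
#2 head=2: st i2 no-port MEM/MEM
#3 head=3: ld/add i3&i4 pair
#4 head=5: add i5 RAW r2
#5 head=6: sub/blt i6&i7 pair
#6 head=8: st i8 tail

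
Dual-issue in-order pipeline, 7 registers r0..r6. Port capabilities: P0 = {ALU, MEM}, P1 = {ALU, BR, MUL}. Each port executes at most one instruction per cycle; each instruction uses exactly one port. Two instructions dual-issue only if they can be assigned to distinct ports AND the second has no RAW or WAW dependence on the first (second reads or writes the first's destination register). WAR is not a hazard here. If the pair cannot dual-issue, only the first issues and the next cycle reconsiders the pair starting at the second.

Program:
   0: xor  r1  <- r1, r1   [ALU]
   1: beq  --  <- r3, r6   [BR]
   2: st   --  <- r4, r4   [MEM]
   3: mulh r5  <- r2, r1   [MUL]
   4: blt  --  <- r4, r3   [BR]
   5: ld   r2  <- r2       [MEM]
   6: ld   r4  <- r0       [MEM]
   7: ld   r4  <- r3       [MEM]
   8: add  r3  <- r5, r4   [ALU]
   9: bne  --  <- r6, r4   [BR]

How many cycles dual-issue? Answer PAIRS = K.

0. xor beq @i0/i1  | 2-wide
1. st mulh @i2/i3  | 2-wide
2. blt ld @i4/i5  | 2-wide
3. ld @i6  | no-port MEM/MEM
4. ld @i7  | RAW r4
5. add bne @i8/i9  | 2-wide

PAIRS = 4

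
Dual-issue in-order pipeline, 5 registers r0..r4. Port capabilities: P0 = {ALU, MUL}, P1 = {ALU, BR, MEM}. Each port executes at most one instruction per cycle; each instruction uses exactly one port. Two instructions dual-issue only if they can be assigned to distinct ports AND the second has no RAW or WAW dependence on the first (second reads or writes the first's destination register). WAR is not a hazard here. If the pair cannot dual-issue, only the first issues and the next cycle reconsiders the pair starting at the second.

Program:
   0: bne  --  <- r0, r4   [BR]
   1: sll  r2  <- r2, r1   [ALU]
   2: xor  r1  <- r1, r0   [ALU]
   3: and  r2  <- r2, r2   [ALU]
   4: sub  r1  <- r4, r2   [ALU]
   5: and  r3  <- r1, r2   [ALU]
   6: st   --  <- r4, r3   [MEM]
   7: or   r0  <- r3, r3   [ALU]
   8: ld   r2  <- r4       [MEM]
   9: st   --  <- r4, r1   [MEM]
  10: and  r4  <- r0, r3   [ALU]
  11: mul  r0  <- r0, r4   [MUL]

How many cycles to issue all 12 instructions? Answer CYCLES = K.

CYCLES = 8

#0 head=0: bne sll i0&i1 pair
#1 head=2: xor and i2&i3 pair
#2 head=4: sub i4 RAW r1
#3 head=5: and i5 RAW r3
#4 head=6: st or i6&i7 pair
#5 head=8: ld i8 no-port MEM/MEM
#6 head=9: st and i9&i10 pair
#7 head=11: mul i11 tail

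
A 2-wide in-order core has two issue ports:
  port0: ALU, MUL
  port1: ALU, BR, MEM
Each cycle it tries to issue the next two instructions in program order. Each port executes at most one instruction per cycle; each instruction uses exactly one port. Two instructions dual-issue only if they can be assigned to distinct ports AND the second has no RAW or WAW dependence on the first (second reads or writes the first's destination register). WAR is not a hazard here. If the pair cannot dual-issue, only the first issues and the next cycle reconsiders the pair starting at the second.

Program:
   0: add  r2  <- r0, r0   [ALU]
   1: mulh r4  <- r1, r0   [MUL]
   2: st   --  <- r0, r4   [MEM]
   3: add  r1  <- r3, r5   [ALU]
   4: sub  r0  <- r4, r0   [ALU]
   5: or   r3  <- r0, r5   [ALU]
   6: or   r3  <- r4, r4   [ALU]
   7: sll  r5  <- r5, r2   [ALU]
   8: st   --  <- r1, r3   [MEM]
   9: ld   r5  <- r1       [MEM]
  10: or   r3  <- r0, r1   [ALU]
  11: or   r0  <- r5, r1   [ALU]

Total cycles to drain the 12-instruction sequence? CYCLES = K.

CYCLES = 8

c0: i0+i1 add.ALU;mulh.MUL  2-wide
c1: i2+i3 st.MEM;add.ALU  2-wide
c2: i4 sub.ALU  RAW r0
c3: i5 or.ALU  WAW r3
c4: i6+i7 or.ALU;sll.ALU  2-wide
c5: i8 st.MEM  no-port MEM/MEM
c6: i9+i10 ld.MEM;or.ALU  2-wide
c7: i11 or.ALU  tail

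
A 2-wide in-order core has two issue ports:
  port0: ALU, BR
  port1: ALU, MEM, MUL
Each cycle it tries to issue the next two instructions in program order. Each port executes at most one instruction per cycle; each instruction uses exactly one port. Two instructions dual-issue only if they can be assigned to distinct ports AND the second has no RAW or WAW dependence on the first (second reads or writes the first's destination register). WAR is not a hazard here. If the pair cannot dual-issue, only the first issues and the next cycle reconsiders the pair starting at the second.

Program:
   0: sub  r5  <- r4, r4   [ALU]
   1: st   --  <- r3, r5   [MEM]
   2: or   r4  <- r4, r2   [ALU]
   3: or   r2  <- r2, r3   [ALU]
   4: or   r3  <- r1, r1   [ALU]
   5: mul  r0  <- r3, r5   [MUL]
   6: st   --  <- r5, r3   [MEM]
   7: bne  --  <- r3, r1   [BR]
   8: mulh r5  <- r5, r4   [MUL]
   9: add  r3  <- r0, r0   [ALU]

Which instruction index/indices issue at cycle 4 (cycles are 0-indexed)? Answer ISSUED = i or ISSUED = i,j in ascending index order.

c0: i0 sub  RAW r5
c1: i1/i2 st;or  dual
c2: i3/i4 or;or  dual
c3: i5 mul  no-port MUL/MEM
c4: i6/i7 st;bne  dual
c5: i8/i9 mulh;add  dual

ISSUED = 6,7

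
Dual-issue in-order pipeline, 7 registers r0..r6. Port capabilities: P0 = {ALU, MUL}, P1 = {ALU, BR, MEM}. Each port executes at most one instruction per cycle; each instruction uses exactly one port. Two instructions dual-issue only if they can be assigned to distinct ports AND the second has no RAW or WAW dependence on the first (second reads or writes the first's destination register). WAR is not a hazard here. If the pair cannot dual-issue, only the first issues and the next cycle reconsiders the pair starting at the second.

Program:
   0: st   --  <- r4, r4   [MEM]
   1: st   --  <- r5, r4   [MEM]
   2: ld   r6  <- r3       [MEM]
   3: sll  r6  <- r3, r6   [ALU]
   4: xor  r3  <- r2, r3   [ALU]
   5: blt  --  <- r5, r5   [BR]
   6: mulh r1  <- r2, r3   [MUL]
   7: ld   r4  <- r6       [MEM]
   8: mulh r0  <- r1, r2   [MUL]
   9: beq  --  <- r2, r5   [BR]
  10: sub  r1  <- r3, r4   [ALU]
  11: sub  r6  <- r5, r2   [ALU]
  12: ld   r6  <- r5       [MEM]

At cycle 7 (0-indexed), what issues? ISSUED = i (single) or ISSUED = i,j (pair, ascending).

c0: i0 st.MEM  no-port MEM/MEM
c1: i1 st.MEM  no-port MEM/MEM
c2: i2 ld.MEM  RAW+WAW r6
c3: i3,i4 sll.ALU xor.ALU  dual
c4: i5,i6 blt.BR mulh.MUL  dual
c5: i7,i8 ld.MEM mulh.MUL  dual
c6: i9,i10 beq.BR sub.ALU  dual
c7: i11 sub.ALU  WAW r6
c8: i12 ld.MEM  tail

ISSUED = 11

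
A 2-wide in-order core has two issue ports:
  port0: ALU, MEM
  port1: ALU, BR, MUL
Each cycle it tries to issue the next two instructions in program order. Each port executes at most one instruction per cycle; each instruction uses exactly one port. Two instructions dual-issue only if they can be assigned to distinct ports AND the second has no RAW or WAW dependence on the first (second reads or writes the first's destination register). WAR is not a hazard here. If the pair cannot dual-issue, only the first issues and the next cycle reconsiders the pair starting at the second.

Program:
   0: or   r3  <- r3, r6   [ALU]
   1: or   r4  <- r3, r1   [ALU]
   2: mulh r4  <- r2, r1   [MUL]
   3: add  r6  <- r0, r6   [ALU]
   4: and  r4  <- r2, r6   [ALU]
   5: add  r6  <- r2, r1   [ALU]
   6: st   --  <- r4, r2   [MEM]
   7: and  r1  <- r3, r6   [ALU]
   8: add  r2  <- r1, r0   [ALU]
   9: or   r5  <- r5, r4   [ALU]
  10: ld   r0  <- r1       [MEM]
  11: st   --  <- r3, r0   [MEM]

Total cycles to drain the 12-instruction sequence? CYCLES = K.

CYCLES = 8

c0: i0 or  RAW r3
c1: i1 or  WAW r4
c2: i2+i3 mulh+add  dual
c3: i4+i5 and+add  dual
c4: i6+i7 st+and  dual
c5: i8+i9 add+or  dual
c6: i10 ld  no-port MEM/MEM
c7: i11 st  tail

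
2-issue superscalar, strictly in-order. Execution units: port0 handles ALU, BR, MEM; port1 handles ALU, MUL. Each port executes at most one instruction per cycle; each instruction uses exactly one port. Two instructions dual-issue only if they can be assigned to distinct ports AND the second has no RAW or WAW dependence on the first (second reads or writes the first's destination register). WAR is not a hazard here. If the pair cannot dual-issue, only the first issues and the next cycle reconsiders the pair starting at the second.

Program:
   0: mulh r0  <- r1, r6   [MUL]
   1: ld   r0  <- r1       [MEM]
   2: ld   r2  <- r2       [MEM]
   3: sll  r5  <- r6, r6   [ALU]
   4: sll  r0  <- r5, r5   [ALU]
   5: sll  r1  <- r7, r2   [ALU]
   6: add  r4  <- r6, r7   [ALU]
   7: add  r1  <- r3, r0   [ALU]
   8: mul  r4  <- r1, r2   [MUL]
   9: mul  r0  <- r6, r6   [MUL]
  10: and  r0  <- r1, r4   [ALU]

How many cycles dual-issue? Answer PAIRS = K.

[0] i0  mulh.MUL  -- WAW r0
[1] i1  ld.MEM  -- no-port MEM/MEM
[2] i2+i3  ld.MEM;sll.ALU  -- dual
[3] i4+i5  sll.ALU;sll.ALU  -- dual
[4] i6+i7  add.ALU;add.ALU  -- dual
[5] i8  mul.MUL  -- no-port MUL/MUL
[6] i9  mul.MUL  -- WAW r0
[7] i10  and.ALU  -- tail

PAIRS = 3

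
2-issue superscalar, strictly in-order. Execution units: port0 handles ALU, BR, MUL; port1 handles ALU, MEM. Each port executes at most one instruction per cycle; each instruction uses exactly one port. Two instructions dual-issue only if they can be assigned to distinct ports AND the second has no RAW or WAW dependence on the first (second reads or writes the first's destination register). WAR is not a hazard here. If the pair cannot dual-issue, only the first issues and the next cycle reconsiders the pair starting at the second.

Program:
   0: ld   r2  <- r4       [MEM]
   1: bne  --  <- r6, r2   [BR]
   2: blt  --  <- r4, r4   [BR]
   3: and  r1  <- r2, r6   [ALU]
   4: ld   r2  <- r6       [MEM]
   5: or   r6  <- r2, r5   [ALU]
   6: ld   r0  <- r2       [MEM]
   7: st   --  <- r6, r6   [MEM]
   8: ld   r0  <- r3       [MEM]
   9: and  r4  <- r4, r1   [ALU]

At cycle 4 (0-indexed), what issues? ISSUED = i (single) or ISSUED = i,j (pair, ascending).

ISSUED = 5,6

c0: i0 ld  RAW r2
c1: i1 bne  no-port BR/BR
c2: i2,i3 blt/and  dual
c3: i4 ld  RAW r2
c4: i5,i6 or/ld  dual
c5: i7 st  no-port MEM/MEM
c6: i8,i9 ld/and  dual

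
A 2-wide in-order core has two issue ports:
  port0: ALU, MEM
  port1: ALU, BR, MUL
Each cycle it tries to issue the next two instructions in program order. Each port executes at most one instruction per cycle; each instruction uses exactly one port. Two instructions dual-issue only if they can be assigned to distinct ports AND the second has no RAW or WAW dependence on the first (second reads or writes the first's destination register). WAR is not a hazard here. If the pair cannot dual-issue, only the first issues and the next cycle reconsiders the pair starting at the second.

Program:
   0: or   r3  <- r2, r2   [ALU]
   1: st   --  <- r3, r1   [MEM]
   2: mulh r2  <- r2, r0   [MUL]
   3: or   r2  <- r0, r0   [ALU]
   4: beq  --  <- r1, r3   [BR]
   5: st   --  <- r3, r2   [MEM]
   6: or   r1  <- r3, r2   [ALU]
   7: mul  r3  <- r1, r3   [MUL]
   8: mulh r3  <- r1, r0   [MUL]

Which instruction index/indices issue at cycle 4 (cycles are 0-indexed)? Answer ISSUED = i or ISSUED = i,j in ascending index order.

  cy0 -> i0 (or) RAW r3
  cy1 -> i1/i2 (st/mulh) pair
  cy2 -> i3/i4 (or/beq) pair
  cy3 -> i5/i6 (st/or) pair
  cy4 -> i7 (mul) no-port MUL/MUL
  cy5 -> i8 (mulh) tail

ISSUED = 7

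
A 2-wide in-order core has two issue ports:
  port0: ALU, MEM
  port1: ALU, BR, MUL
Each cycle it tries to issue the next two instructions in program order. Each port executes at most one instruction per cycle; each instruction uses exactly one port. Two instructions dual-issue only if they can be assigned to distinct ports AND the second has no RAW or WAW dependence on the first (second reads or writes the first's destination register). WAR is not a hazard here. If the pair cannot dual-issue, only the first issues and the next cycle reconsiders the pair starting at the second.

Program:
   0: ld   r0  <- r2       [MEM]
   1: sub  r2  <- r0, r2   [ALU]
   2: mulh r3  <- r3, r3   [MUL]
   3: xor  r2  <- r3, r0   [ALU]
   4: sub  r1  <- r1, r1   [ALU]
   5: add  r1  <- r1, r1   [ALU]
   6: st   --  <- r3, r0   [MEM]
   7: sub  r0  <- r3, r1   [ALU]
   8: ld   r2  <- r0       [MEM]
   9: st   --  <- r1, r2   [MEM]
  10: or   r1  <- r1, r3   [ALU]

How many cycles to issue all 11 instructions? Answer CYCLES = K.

CYCLES = 7

#0 head=0: ld i0 RAW r0
#1 head=1: sub+mulh i1+i2 pair
#2 head=3: xor+sub i3+i4 pair
#3 head=5: add+st i5+i6 pair
#4 head=7: sub i7 RAW r0
#5 head=8: ld i8 no-port MEM/MEM
#6 head=9: st+or i9+i10 pair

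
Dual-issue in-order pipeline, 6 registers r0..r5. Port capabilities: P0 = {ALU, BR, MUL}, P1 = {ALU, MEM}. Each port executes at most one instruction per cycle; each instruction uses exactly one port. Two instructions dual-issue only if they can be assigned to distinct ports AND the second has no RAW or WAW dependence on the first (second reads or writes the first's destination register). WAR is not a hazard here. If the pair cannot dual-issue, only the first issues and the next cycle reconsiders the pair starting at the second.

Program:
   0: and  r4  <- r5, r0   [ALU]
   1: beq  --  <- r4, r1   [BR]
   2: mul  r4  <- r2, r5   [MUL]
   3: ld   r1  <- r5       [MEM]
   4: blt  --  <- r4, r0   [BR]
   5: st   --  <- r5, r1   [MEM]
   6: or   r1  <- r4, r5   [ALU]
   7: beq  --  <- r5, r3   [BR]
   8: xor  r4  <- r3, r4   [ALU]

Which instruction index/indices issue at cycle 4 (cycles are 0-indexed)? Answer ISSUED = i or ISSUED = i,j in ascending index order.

ISSUED = 6,7

[0] i0  and.ALU  -- RAW r4
[1] i1  beq.BR  -- no-port BR/MUL
[2] i2&i3  mul.MUL+ld.MEM  -- pair
[3] i4&i5  blt.BR+st.MEM  -- pair
[4] i6&i7  or.ALU+beq.BR  -- pair
[5] i8  xor.ALU  -- tail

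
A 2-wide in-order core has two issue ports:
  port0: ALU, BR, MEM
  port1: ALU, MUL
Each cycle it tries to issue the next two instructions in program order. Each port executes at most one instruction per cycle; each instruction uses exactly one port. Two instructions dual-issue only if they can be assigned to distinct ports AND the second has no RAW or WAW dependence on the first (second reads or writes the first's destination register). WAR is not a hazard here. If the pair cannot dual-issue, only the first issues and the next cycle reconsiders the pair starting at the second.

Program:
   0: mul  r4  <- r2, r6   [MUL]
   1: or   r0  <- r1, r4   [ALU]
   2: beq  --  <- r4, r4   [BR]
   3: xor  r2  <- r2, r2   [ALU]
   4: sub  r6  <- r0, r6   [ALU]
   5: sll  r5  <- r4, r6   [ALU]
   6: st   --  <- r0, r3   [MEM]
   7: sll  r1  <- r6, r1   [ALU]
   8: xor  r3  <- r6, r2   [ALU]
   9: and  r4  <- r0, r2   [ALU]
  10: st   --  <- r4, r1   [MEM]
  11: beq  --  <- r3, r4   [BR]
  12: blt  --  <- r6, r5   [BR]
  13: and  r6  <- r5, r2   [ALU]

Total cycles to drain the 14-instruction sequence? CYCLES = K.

CYCLES = 9

  cy0 -> i0 (mul.MUL) RAW r4
  cy1 -> i1&i2 (or.ALU beq.BR) dual
  cy2 -> i3&i4 (xor.ALU sub.ALU) dual
  cy3 -> i5&i6 (sll.ALU st.MEM) dual
  cy4 -> i7&i8 (sll.ALU xor.ALU) dual
  cy5 -> i9 (and.ALU) RAW r4
  cy6 -> i10 (st.MEM) no-port MEM/BR
  cy7 -> i11 (beq.BR) no-port BR/BR
  cy8 -> i12&i13 (blt.BR and.ALU) dual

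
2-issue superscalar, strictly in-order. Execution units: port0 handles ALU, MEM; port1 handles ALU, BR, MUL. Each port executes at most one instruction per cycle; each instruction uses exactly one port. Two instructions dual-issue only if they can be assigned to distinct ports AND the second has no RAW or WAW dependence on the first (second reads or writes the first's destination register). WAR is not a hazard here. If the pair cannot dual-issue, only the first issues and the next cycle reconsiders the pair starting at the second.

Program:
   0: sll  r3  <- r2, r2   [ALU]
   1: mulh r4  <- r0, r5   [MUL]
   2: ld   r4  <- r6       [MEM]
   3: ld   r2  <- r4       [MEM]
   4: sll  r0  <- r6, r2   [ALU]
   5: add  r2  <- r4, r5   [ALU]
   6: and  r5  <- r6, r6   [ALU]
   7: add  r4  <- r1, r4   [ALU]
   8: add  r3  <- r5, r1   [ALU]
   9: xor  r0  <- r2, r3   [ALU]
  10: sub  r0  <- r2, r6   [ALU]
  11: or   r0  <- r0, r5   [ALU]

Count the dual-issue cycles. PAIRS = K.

PAIRS = 3

[0] i0&i1  sll.ALU/mulh.MUL  -- pair
[1] i2  ld.MEM  -- no-port MEM/MEM
[2] i3  ld.MEM  -- RAW r2
[3] i4&i5  sll.ALU/add.ALU  -- pair
[4] i6&i7  and.ALU/add.ALU  -- pair
[5] i8  add.ALU  -- RAW r3
[6] i9  xor.ALU  -- WAW r0
[7] i10  sub.ALU  -- RAW+WAW r0
[8] i11  or.ALU  -- tail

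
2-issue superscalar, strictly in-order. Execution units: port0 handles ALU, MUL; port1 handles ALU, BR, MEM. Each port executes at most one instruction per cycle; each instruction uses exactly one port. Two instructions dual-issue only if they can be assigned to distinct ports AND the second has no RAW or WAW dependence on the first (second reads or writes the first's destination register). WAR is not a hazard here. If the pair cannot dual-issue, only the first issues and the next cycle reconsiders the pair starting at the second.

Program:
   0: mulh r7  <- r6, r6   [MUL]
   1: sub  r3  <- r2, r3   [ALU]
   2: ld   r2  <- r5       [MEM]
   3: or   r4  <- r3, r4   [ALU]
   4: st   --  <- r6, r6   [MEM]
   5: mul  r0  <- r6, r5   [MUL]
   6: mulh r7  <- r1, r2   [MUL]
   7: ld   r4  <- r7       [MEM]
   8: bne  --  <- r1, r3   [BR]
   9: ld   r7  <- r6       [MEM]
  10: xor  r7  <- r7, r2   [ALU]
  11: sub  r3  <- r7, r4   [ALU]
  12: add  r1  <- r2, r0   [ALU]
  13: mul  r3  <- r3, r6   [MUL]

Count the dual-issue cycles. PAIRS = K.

PAIRS = 4

[0] i0&i1  mulh sub  -- dual
[1] i2&i3  ld or  -- dual
[2] i4&i5  st mul  -- dual
[3] i6  mulh  -- RAW r7
[4] i7  ld  -- no-port MEM/BR
[5] i8  bne  -- no-port BR/MEM
[6] i9  ld  -- RAW+WAW r7
[7] i10  xor  -- RAW r7
[8] i11&i12  sub add  -- dual
[9] i13  mul  -- tail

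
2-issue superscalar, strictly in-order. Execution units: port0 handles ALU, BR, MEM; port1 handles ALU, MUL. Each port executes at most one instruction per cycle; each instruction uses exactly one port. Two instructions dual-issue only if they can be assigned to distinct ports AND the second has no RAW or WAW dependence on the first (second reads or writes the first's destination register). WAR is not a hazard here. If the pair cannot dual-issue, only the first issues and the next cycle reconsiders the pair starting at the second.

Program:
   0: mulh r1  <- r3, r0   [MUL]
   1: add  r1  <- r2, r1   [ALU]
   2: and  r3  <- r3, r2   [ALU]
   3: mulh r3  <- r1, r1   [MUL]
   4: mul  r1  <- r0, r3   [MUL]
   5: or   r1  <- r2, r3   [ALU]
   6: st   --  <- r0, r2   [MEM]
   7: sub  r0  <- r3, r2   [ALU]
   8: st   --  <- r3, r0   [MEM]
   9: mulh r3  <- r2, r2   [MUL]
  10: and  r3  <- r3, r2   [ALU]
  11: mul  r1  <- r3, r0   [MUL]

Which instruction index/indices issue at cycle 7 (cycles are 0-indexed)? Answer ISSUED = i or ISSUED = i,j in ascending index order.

t=0 i0:mulh ; RAW+WAW r1
t=1 i1/i2:add+and ; dual
t=2 i3:mulh ; no-port MUL/MUL
t=3 i4:mul ; WAW r1
t=4 i5/i6:or+st ; dual
t=5 i7:sub ; RAW r0
t=6 i8/i9:st+mulh ; dual
t=7 i10:and ; RAW r3
t=8 i11:mul ; tail

ISSUED = 10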